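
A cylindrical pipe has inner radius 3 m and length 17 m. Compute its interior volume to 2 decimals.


Shape: cylinder
Radius r = 3 m, Height h = 17 m
Formula: V = pi * r^2 * h
r^2 = 9
V = pi * 9 * 17
V = 153 * pi
V = 480.66
480.66 m^3


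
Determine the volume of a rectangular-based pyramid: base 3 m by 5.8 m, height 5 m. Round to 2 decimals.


Shape: rectangular pyramid
Base: 3 m x 5.8 m, Height h = 5 m
Formula: V = (1/3) * base_area * h
base_area = 3 * 5.8 = 17.4
base_area * h = 17.4 * 5 = 87
V = 87 / 3
V = 29
29 m^3


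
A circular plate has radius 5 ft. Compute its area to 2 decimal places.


Shape: circle
Radius r = 5 ft
Formula: A = pi * r^2
r^2 = 5^2 = 25
A = pi * 25
A = 78.54
78.54 ft^2


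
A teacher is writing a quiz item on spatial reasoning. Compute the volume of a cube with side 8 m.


Shape: cube
Side s = 8 m
Formula: V = s^3
V = 8 * 8 * 8
V = 64 * 8
V = 512
512 m^3


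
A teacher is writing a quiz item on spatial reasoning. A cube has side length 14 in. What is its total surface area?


Shape: cube
Side s = 14 in
A cube has 6 square faces.
Formula: SA = 6 * s^2
s^2 = 196
SA = 6 * 196
SA = 1176
1176 in^2


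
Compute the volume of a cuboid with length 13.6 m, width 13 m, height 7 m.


Shape: rectangular prism
l = 13.6 m, w = 13 m, h = 7 m
Formula: V = l * w * h
V = 13.6 * 13 * 7
V = 176.8 * 7
V = 1237.6
1237.6 m^3


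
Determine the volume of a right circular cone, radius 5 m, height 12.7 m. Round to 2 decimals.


Shape: cone
Radius r = 5 m, Height h = 12.7 m
Formula: V = (1/3) * pi * r^2 * h
r^2 = 25
pi * r^2 * h = pi * 25 * 12.7 = 317.5 * pi
V = 317.5 * pi / 3
V = 332.49
332.49 m^3


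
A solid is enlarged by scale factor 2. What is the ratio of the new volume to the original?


Linear scale factor k = 2
Rule: under a linear scaling by k, volumes scale by k^3.
k^3 = 2 * 2 * 2
k^3 = 4 * 2
k^3 = 8
Volume scales by a factor of 8.
8 (dimensionless)


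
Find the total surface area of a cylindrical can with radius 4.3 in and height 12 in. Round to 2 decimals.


Shape: closed cylinder
Radius r = 4.3 in, Height h = 12 in
Formula: SA = 2*pi*r^2 + 2*pi*r*h = 2*pi*r*(r + h)
r + h = 16.3
2 * r * (r + h) = 2 * 4.3 * 16.3 = 140.18
SA = 140.18 * pi
SA = 440.39
440.39 in^2


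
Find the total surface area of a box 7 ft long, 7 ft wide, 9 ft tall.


Shape: rectangular prism
l = 7 ft, w = 7 ft, h = 9 ft
Formula: SA = 2(lw + lh + wh)
lw = 49, lh = 63, wh = 63
lw + lh + wh = 175
SA = 2 * 175
SA = 350
350 ft^2


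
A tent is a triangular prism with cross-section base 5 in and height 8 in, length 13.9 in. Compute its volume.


Shape: triangular prism
Triangle base = 5 in, triangle height = 8 in, prism length L = 13.9 in
Formula: V = (1/2 * b * h_tri) * L
Cross-section area = 0.5 * 5 * 8 = 20
V = 20 * 13.9
V = 278
278 in^3


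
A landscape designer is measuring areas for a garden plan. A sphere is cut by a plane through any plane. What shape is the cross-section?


Solid: sphere
Cutting plane: through any plane
Visualize the intersection of the plane with the solid's surface.
The boundary of the cut region is a circle.
circle


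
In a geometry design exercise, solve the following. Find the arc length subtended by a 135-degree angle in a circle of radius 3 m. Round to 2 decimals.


Shape: circular arc
Radius r = 3 m, Angle = 135 degrees
Formula: L = (angle/360) * 2 * pi * r
2 * pi * r = 6 * pi
L = (135/360) * 6 * pi
L = 2.25 * pi
L = 7.07
7.07 m


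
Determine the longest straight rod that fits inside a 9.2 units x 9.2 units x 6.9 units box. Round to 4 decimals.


Shape: rectangular box (space diagonal)
l = 9.2 units, w = 9.2 units, h = 6.9 units
Visualize: the diagonal of the base, then a right triangle with that diagonal and the height.
Formula: d = sqrt(l^2 + w^2 + h^2)
l^2 + w^2 + h^2 = 84.64 + 84.64 + 47.61 = 216.89
d = sqrt(216.89)
d = 14.7272
14.7272 units


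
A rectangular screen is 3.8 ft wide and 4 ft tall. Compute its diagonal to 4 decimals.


Shape: rectangle (diagonal via Pythagoras)
Sides: 3.8 ft and 4 ft
Formula: d = sqrt(l^2 + w^2)
l^2 = 14.44, w^2 = 16
l^2 + w^2 = 30.44
d = sqrt(30.44)
d = 5.5172
5.5172 ft


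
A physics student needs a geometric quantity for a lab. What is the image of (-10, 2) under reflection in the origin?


Transformation: reflection
Original point: (-10, 2)
Rule for reflection through the origin: (x, y) -> (-x, -y)
Apply: (-10, 2) -> (10, -2)
(10, -2)


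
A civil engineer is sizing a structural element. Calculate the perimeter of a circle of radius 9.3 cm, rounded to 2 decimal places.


Shape: circle
Radius r = 9.3 cm
Formula: C = 2 * pi * r
C = 2 * pi * 9.3
C = 18.6 * pi
C = 58.43
58.43 cm


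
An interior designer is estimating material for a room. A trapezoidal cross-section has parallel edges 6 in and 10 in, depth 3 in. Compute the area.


Shape: trapezoid
Parallel sides a = 6 in, b = 10 in; Height h = 3 in
Formula: A = (a + b) * h / 2
a + b = 6 + 10 = 16
A = 16 * 3 / 2
A = 48 / 2
A = 24
24 in^2


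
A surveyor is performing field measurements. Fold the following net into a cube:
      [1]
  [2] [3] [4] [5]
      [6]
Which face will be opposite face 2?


Net: cross layout. Take square 3 as the base (bottom).
Fold the four squares in the horizontal row up around 3: 2 -> left, 4 -> right, 5 wraps to the top.
Fold 1 and 6 up from 3: 1 -> back, 6 -> front.
Opposite pairs are therefore: (1, 6), (2, 4), (3, 5).
Face 2 is opposite face 4.
face 4


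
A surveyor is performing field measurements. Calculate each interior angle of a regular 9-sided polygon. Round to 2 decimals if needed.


Shape: regular nonagon (9 sides)
Formula: interior angle = (n - 2) * 180 / n
(n - 2) = 7
(n - 2) * 180 = 1260
angle = 1260 / 9
angle = 140
140 degrees


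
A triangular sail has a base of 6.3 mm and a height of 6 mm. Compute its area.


Shape: triangle
Base b = 6.3 mm, Height h = 6 mm
Formula: A = (1/2) * b * h
A = 0.5 * 6.3 * 6
A = 0.5 * 37.8
A = 18.9
18.9 mm^2


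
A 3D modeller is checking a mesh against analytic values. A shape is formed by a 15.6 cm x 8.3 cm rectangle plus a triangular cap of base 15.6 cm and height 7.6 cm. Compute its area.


Composite shape: rectangle + triangle
Rectangle area = 15.6 * 8.3 = 129.48
Triangle area = 0.5 * 15.6 * 7.6 = 59.28
Total = 129.48 + 59.28
Total = 188.76
188.76 cm^2


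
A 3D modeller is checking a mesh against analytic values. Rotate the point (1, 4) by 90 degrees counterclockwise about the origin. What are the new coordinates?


Transformation: rotation about the origin
Original point: (1, 4)
Rule for 90 deg counterclockwise: (x, y) -> (-y, x)
Apply: (1, 4) -> (-4, 1)
(-4, 1)


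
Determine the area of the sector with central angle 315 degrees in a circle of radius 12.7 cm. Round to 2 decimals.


Shape: circular sector
Radius r = 12.7 cm, Angle = 315 degrees
Formula: A = (angle/360) * pi * r^2
r^2 = 161.29
Fraction of circle = 315/360
A = (315/360) * pi * 161.29
A = 141.12875 * pi
A = 443.37
443.37 cm^2


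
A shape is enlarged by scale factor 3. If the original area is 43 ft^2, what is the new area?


Linear scale factor k = 3
Original area = 43 ft^2
Rule: under a linear scaling by k, areas scale by k^2.
k^2 = 3^2 = 9
New area = 43 * 9
New area = 387
387 ft^2


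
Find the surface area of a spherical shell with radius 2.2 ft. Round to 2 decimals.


Shape: sphere
Radius r = 2.2 ft
Formula: SA = 4 * pi * r^2
r^2 = 4.84
SA = 4 * pi * 4.84
SA = 19.36 * pi
SA = 60.82
60.82 ft^2


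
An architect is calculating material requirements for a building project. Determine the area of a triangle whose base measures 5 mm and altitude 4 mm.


Shape: triangle
Base b = 5 mm, Height h = 4 mm
Formula: A = (1/2) * b * h
A = 0.5 * 5 * 4
A = 0.5 * 20
A = 10
10 mm^2


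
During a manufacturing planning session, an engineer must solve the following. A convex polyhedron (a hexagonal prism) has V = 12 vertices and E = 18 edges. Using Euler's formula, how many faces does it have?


Polyhedron: hexagonal prism
Euler's formula for convex polyhedra: V - E + F = 2
Given: V = 12 vertices and E = 18 edges
Solve for F:
F = 2 + E - V = 2 + 18 - 12 = 8
8 faces


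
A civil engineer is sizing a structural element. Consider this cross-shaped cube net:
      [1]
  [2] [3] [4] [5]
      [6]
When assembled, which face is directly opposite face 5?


Net: cross layout. Take square 3 as the base (bottom).
Fold the four squares in the horizontal row up around 3: 2 -> left, 4 -> right, 5 wraps to the top.
Fold 1 and 6 up from 3: 1 -> back, 6 -> front.
Opposite pairs are therefore: (1, 6), (2, 4), (3, 5).
Face 5 is opposite face 3.
face 3


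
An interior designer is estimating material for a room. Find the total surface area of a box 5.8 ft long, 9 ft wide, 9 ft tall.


Shape: rectangular prism
l = 5.8 ft, w = 9 ft, h = 9 ft
Formula: SA = 2(lw + lh + wh)
lw = 52.2, lh = 52.2, wh = 81
lw + lh + wh = 185.4
SA = 2 * 185.4
SA = 370.8
370.8 ft^2


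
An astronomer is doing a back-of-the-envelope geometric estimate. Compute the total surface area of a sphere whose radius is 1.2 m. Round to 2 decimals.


Shape: sphere
Radius r = 1.2 m
Formula: SA = 4 * pi * r^2
r^2 = 1.44
SA = 4 * pi * 1.44
SA = 5.76 * pi
SA = 18.1
18.1 m^2


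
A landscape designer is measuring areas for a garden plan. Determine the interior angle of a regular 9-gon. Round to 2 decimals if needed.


Shape: regular nonagon (9 sides)
Formula: interior angle = (n - 2) * 180 / n
(n - 2) = 7
(n - 2) * 180 = 1260
angle = 1260 / 9
angle = 140
140 degrees


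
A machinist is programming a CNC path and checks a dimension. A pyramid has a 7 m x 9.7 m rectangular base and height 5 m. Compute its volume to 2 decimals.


Shape: rectangular pyramid
Base: 7 m x 9.7 m, Height h = 5 m
Formula: V = (1/3) * base_area * h
base_area = 7 * 9.7 = 67.9
base_area * h = 67.9 * 5 = 339.5
V = 339.5 / 3
V = 113.17
113.17 m^3


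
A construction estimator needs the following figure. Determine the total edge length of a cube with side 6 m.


Shape: cube
Side s = 6 m
A cube has 12 edges, all equal.
Formula: total edge length = 12 * s
Total = 12 * 6
Total = 72
72 m


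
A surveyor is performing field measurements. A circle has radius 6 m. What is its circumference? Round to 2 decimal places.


Shape: circle
Radius r = 6 m
Formula: C = 2 * pi * r
C = 2 * pi * 6
C = 12 * pi
C = 37.7
37.7 m


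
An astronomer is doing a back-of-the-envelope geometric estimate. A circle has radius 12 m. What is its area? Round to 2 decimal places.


Shape: circle
Radius r = 12 m
Formula: A = pi * r^2
r^2 = 12^2 = 144
A = pi * 144
A = 452.39
452.39 m^2


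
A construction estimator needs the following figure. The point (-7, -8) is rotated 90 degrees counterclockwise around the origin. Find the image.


Transformation: rotation about the origin
Original point: (-7, -8)
Rule for 90 deg counterclockwise: (x, y) -> (-y, x)
Apply: (-7, -8) -> (8, -7)
(8, -7)


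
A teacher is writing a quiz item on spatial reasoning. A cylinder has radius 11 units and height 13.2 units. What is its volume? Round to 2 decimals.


Shape: cylinder
Radius r = 11 units, Height h = 13.2 units
Formula: V = pi * r^2 * h
r^2 = 121
V = pi * 121 * 13.2
V = 1597.2 * pi
V = 5017.75
5017.75 units^3


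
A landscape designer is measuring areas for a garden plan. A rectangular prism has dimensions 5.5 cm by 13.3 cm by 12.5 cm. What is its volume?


Shape: rectangular prism
l = 5.5 cm, w = 13.3 cm, h = 12.5 cm
Formula: V = l * w * h
V = 5.5 * 13.3 * 12.5
V = 73.15 * 12.5
V = 914.375
914.375 cm^3


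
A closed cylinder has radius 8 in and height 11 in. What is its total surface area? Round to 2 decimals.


Shape: closed cylinder
Radius r = 8 in, Height h = 11 in
Formula: SA = 2*pi*r^2 + 2*pi*r*h = 2*pi*r*(r + h)
r + h = 19
2 * r * (r + h) = 2 * 8 * 19 = 304
SA = 304 * pi
SA = 955.04
955.04 in^2


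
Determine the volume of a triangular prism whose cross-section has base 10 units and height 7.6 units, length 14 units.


Shape: triangular prism
Triangle base = 10 units, triangle height = 7.6 units, prism length L = 14 units
Formula: V = (1/2 * b * h_tri) * L
Cross-section area = 0.5 * 10 * 7.6 = 38
V = 38 * 14
V = 532
532 units^3


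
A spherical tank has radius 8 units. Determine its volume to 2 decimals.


Shape: sphere
Radius r = 8 units
Formula: V = (4/3) * pi * r^3
r^3 = 512
(4/3) * 512 = 682.666667
V = 682.666667 * pi
V = 2144.66
2144.66 units^3


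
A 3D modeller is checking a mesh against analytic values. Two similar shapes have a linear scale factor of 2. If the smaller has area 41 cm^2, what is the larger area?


Linear scale factor k = 2
Original area = 41 cm^2
Rule: under a linear scaling by k, areas scale by k^2.
k^2 = 2^2 = 4
New area = 41 * 4
New area = 164
164 cm^2


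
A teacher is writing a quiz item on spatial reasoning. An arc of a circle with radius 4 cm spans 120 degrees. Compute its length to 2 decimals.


Shape: circular arc
Radius r = 4 cm, Angle = 120 degrees
Formula: L = (angle/360) * 2 * pi * r
2 * pi * r = 8 * pi
L = (120/360) * 8 * pi
L = 2.666667 * pi
L = 8.38
8.38 cm


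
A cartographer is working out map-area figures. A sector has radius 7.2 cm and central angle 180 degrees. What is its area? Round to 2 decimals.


Shape: circular sector
Radius r = 7.2 cm, Angle = 180 degrees
Formula: A = (angle/360) * pi * r^2
r^2 = 51.84
Fraction of circle = 180/360
A = (180/360) * pi * 51.84
A = 25.92 * pi
A = 81.43
81.43 cm^2


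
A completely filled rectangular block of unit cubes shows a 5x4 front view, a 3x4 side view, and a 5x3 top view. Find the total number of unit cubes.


Orthographic views of a solid rectangular block:
Front view 5 x 4 -> length = 5, height = 4
Side view 3 x 4 -> width = 3, height = 4 (consistent)
Top view 5 x 3 -> confirms length = 5, width = 3
The block is 5 x 3 x 4.
Total unit cubes = 5 * 3 * 4 = 60
60 unit cubes


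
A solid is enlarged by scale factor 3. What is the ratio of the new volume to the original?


Linear scale factor k = 3
Rule: under a linear scaling by k, volumes scale by k^3.
k^3 = 3 * 3 * 3
k^3 = 9 * 3
k^3 = 27
Volume scales by a factor of 27.
27 (dimensionless)


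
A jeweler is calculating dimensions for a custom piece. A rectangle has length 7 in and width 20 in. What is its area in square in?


Shape: rectangle
Length l = 7 in, Width w = 20 in
Formula: A = l * w
A = 7 * 20
A = 140
140 in^2


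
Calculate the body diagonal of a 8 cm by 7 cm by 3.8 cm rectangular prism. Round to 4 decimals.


Shape: rectangular box (space diagonal)
l = 8 cm, w = 7 cm, h = 3.8 cm
Visualize: the diagonal of the base, then a right triangle with that diagonal and the height.
Formula: d = sqrt(l^2 + w^2 + h^2)
l^2 + w^2 + h^2 = 64 + 49 + 14.44 = 127.44
d = sqrt(127.44)
d = 11.2889
11.2889 cm


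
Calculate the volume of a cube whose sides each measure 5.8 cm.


Shape: cube
Side s = 5.8 cm
Formula: V = s^3
V = 5.8 * 5.8 * 5.8
V = 33.64 * 5.8
V = 195.112
195.112 cm^3


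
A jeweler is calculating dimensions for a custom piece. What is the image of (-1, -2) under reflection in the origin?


Transformation: reflection
Original point: (-1, -2)
Rule for reflection through the origin: (x, y) -> (-x, -y)
Apply: (-1, -2) -> (1, 2)
(1, 2)


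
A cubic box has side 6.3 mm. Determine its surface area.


Shape: cube
Side s = 6.3 mm
A cube has 6 square faces.
Formula: SA = 6 * s^2
s^2 = 39.69
SA = 6 * 39.69
SA = 238.14
238.14 mm^2


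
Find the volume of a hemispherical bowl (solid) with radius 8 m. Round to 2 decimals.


Shape: hemisphere (half of a sphere)
Radius r = 8 m
Formula: V = (1/2) * (4/3) * pi * r^3 = (2/3) * pi * r^3
r^3 = 512
(2/3) * 512 = 341.333333
V = 341.333333 * pi
V = 1072.33
1072.33 m^3


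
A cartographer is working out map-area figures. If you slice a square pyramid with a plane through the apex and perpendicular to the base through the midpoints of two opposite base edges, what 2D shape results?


Solid: square pyramid
Cutting plane: through the apex and perpendicular to the base through the midpoints of two opposite base edges
Visualize the intersection of the plane with the solid's surface.
The boundary of the cut region is a isosceles triangle.
isosceles triangle


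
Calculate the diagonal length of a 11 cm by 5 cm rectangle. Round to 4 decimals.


Shape: rectangle (diagonal via Pythagoras)
Sides: 11 cm and 5 cm
Formula: d = sqrt(l^2 + w^2)
l^2 = 121, w^2 = 25
l^2 + w^2 = 146
d = sqrt(146)
d = 12.083
12.083 cm


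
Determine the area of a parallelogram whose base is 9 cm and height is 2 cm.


Shape: parallelogram
Base b = 9 cm, Height h = 2 cm
Formula: A = b * h
A = 9 * 2
A = 18
18 cm^2


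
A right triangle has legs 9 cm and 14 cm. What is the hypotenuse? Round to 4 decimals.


Shape: right triangle
Legs a = 9 cm, b = 14 cm
Formula: c = sqrt(a^2 + b^2)
a^2 = 81, b^2 = 196
a^2 + b^2 = 277
c = sqrt(277)
c = 16.6433
16.6433 cm


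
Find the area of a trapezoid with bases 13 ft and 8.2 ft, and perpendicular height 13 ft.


Shape: trapezoid
Parallel sides a = 13 ft, b = 8.2 ft; Height h = 13 ft
Formula: A = (a + b) * h / 2
a + b = 13 + 8.2 = 21.2
A = 21.2 * 13 / 2
A = 275.6 / 2
A = 137.8
137.8 ft^2


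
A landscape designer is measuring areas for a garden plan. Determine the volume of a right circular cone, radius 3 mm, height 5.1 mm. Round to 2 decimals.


Shape: cone
Radius r = 3 mm, Height h = 5.1 mm
Formula: V = (1/3) * pi * r^2 * h
r^2 = 9
pi * r^2 * h = pi * 9 * 5.1 = 45.9 * pi
V = 45.9 * pi / 3
V = 48.07
48.07 mm^3


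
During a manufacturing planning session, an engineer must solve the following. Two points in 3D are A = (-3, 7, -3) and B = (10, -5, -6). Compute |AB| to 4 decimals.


3D distance between two points
P1 = (-3, 7, -3), P2 = (10, -5, -6)
Formula: d = sqrt((x2-x1)^2 + (y2-y1)^2 + (z2-z1)^2)
dx = 10 - -3 = 13
dy = -5 - 7 = -12
dz = -6 - -3 = -3
dx^2 + dy^2 + dz^2 = 169 + 144 + 9 = 322
d = sqrt(322)
d = 17.9444
17.9444 units


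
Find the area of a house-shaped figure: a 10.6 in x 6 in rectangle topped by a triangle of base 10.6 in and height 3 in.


Composite shape: rectangle + triangle
Rectangle area = 10.6 * 6 = 63.6
Triangle area = 0.5 * 10.6 * 3 = 15.9
Total = 63.6 + 15.9
Total = 79.5
79.5 in^2


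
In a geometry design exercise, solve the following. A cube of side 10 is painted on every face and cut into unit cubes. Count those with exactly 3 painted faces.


Large cube: 10 x 10 x 10, cut into unit cubes.
Cubes with 3 painted faces are at the corners. A cube always has 8 corners.
Count = 8
8 unit cubes


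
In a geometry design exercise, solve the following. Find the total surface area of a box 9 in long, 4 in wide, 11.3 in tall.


Shape: rectangular prism
l = 9 in, w = 4 in, h = 11.3 in
Formula: SA = 2(lw + lh + wh)
lw = 36, lh = 101.7, wh = 45.2
lw + lh + wh = 182.9
SA = 2 * 182.9
SA = 365.8
365.8 in^2


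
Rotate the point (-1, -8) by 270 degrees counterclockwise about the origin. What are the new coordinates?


Transformation: rotation about the origin
Original point: (-1, -8)
Rule for 270 deg counterclockwise: (x, y) -> (y, -x)
Apply: (-1, -8) -> (-8, 1)
(-8, 1)


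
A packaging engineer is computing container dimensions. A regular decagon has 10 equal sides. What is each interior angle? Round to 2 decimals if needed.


Shape: regular decagon (10 sides)
Formula: interior angle = (n - 2) * 180 / n
(n - 2) = 8
(n - 2) * 180 = 1440
angle = 1440 / 10
angle = 144
144 degrees


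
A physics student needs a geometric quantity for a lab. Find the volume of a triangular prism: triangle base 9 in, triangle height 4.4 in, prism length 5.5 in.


Shape: triangular prism
Triangle base = 9 in, triangle height = 4.4 in, prism length L = 5.5 in
Formula: V = (1/2 * b * h_tri) * L
Cross-section area = 0.5 * 9 * 4.4 = 19.8
V = 19.8 * 5.5
V = 108.9
108.9 in^3


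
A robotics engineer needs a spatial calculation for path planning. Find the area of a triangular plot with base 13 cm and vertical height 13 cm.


Shape: triangle
Base b = 13 cm, Height h = 13 cm
Formula: A = (1/2) * b * h
A = 0.5 * 13 * 13
A = 0.5 * 169
A = 84.5
84.5 cm^2


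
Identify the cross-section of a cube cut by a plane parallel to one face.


Solid: cube
Cutting plane: parallel to one face
Visualize the intersection of the plane with the solid's surface.
The boundary of the cut region is a square.
square


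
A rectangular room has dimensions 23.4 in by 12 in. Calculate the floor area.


Shape: rectangle
Length l = 23.4 in, Width w = 12 in
Formula: A = l * w
A = 23.4 * 12
A = 280.8
280.8 in^2


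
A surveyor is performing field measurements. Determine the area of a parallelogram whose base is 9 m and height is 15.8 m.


Shape: parallelogram
Base b = 9 m, Height h = 15.8 m
Formula: A = b * h
A = 9 * 15.8
A = 142.2
142.2 m^2


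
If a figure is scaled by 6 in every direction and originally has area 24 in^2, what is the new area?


Linear scale factor k = 6
Original area = 24 in^2
Rule: under a linear scaling by k, areas scale by k^2.
k^2 = 6^2 = 36
New area = 24 * 36
New area = 864
864 in^2


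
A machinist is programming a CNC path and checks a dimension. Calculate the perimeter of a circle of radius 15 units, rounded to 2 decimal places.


Shape: circle
Radius r = 15 units
Formula: C = 2 * pi * r
C = 2 * pi * 15
C = 30 * pi
C = 94.25
94.25 units


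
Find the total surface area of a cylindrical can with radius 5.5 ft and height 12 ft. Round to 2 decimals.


Shape: closed cylinder
Radius r = 5.5 ft, Height h = 12 ft
Formula: SA = 2*pi*r^2 + 2*pi*r*h = 2*pi*r*(r + h)
r + h = 17.5
2 * r * (r + h) = 2 * 5.5 * 17.5 = 192.5
SA = 192.5 * pi
SA = 604.76
604.76 ft^2


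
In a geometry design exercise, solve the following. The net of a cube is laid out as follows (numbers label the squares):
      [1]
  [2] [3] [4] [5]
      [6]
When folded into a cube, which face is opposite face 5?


Net: cross layout. Take square 3 as the base (bottom).
Fold the four squares in the horizontal row up around 3: 2 -> left, 4 -> right, 5 wraps to the top.
Fold 1 and 6 up from 3: 1 -> back, 6 -> front.
Opposite pairs are therefore: (1, 6), (2, 4), (3, 5).
Face 5 is opposite face 3.
face 3


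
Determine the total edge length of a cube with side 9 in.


Shape: cube
Side s = 9 in
A cube has 12 edges, all equal.
Formula: total edge length = 12 * s
Total = 12 * 9
Total = 108
108 in


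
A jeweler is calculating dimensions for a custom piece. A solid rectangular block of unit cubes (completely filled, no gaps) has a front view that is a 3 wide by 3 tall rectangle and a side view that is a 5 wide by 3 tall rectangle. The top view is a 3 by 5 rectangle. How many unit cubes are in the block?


Orthographic views of a solid rectangular block:
Front view 3 x 3 -> length = 3, height = 3
Side view 5 x 3 -> width = 5, height = 3 (consistent)
Top view 3 x 5 -> confirms length = 3, width = 5
The block is 3 x 5 x 3.
Total unit cubes = 3 * 5 * 3 = 45
45 unit cubes


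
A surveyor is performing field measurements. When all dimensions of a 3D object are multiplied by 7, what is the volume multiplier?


Linear scale factor k = 7
Rule: under a linear scaling by k, volumes scale by k^3.
k^3 = 7 * 7 * 7
k^3 = 49 * 7
k^3 = 343
Volume scales by a factor of 343.
343 (dimensionless)


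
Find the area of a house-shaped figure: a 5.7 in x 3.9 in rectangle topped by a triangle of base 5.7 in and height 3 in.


Composite shape: rectangle + triangle
Rectangle area = 5.7 * 3.9 = 22.23
Triangle area = 0.5 * 5.7 * 3 = 8.55
Total = 22.23 + 8.55
Total = 30.78
30.78 in^2


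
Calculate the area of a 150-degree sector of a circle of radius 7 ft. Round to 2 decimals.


Shape: circular sector
Radius r = 7 ft, Angle = 150 degrees
Formula: A = (angle/360) * pi * r^2
r^2 = 49
Fraction of circle = 150/360
A = (150/360) * pi * 49
A = 20.416667 * pi
A = 64.14
64.14 ft^2


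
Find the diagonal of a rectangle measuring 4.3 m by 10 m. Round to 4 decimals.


Shape: rectangle (diagonal via Pythagoras)
Sides: 4.3 m and 10 m
Formula: d = sqrt(l^2 + w^2)
l^2 = 18.49, w^2 = 100
l^2 + w^2 = 118.49
d = sqrt(118.49)
d = 10.8853
10.8853 m


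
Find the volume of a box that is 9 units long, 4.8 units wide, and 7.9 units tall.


Shape: rectangular prism
l = 9 units, w = 4.8 units, h = 7.9 units
Formula: V = l * w * h
V = 9 * 4.8 * 7.9
V = 43.2 * 7.9
V = 341.28
341.28 units^3


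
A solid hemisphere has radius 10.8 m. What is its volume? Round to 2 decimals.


Shape: hemisphere (half of a sphere)
Radius r = 10.8 m
Formula: V = (1/2) * (4/3) * pi * r^3 = (2/3) * pi * r^3
r^3 = 1259.712
(2/3) * 1259.712 = 839.808
V = 839.808 * pi
V = 2638.33
2638.33 m^3


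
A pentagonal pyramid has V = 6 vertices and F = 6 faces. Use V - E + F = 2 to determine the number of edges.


Polyhedron: pentagonal pyramid
Euler's formula for convex polyhedra: V - E + F = 2
Given: V = 6 vertices and F = 6 faces
Solve for E:
E = V + F - 2 = 6 + 6 - 2 = 10
10 edges


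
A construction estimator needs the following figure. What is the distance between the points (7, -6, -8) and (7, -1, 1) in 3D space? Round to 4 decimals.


3D distance between two points
P1 = (7, -6, -8), P2 = (7, -1, 1)
Formula: d = sqrt((x2-x1)^2 + (y2-y1)^2 + (z2-z1)^2)
dx = 7 - 7 = 0
dy = -1 - -6 = 5
dz = 1 - -8 = 9
dx^2 + dy^2 + dz^2 = 0 + 25 + 81 = 106
d = sqrt(106)
d = 10.2956
10.2956 units


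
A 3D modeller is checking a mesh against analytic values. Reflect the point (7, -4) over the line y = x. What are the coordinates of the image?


Transformation: reflection
Original point: (7, -4)
Rule for reflection over y = x: (x, y) -> (y, x)
Apply: (7, -4) -> (-4, 7)
(-4, 7)


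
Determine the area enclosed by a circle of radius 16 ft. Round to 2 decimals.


Shape: circle
Radius r = 16 ft
Formula: A = pi * r^2
r^2 = 16^2 = 256
A = pi * 256
A = 804.25
804.25 ft^2


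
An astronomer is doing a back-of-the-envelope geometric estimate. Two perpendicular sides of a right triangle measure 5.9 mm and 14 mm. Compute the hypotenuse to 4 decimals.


Shape: right triangle
Legs a = 5.9 mm, b = 14 mm
Formula: c = sqrt(a^2 + b^2)
a^2 = 34.81, b^2 = 196
a^2 + b^2 = 230.81
c = sqrt(230.81)
c = 15.1924
15.1924 mm


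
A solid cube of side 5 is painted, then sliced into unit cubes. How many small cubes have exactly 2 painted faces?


Large cube: 5 x 5 x 5, cut into unit cubes.
n = 5, so n - 2 = 3
Cubes with 2 painted faces lie along the edges, excluding corners.
A cube has 12 edges; each contributes (n - 2) = 3 such cubes.
Count = 12 * 3 = 36
36 unit cubes


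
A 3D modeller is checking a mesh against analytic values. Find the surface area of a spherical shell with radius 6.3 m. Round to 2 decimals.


Shape: sphere
Radius r = 6.3 m
Formula: SA = 4 * pi * r^2
r^2 = 39.69
SA = 4 * pi * 39.69
SA = 158.76 * pi
SA = 498.76
498.76 m^2


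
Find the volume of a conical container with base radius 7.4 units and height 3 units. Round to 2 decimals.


Shape: cone
Radius r = 7.4 units, Height h = 3 units
Formula: V = (1/3) * pi * r^2 * h
r^2 = 54.76
pi * r^2 * h = pi * 54.76 * 3 = 164.28 * pi
V = 164.28 * pi / 3
V = 172.03
172.03 units^3


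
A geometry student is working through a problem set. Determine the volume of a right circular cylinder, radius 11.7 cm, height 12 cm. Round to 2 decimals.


Shape: cylinder
Radius r = 11.7 cm, Height h = 12 cm
Formula: V = pi * r^2 * h
r^2 = 136.89
V = pi * 136.89 * 12
V = 1642.68 * pi
V = 5160.63
5160.63 cm^3


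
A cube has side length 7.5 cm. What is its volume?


Shape: cube
Side s = 7.5 cm
Formula: V = s^3
V = 7.5 * 7.5 * 7.5
V = 56.25 * 7.5
V = 421.875
421.875 cm^3


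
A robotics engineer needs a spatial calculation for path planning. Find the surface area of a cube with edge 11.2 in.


Shape: cube
Side s = 11.2 in
A cube has 6 square faces.
Formula: SA = 6 * s^2
s^2 = 125.44
SA = 6 * 125.44
SA = 752.64
752.64 in^2


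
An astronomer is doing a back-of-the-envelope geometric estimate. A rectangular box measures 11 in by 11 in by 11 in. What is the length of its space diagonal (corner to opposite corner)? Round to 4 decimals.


Shape: rectangular box (space diagonal)
l = 11 in, w = 11 in, h = 11 in
Visualize: the diagonal of the base, then a right triangle with that diagonal and the height.
Formula: d = sqrt(l^2 + w^2 + h^2)
l^2 + w^2 + h^2 = 121 + 121 + 121 = 363
d = sqrt(363)
d = 19.0526
19.0526 in


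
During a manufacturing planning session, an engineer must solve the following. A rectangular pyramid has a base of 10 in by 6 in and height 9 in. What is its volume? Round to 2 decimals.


Shape: rectangular pyramid
Base: 10 in x 6 in, Height h = 9 in
Formula: V = (1/3) * base_area * h
base_area = 10 * 6 = 60
base_area * h = 60 * 9 = 540
V = 540 / 3
V = 180
180 in^3


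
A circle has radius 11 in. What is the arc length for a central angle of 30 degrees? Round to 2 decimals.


Shape: circular arc
Radius r = 11 in, Angle = 30 degrees
Formula: L = (angle/360) * 2 * pi * r
2 * pi * r = 22 * pi
L = (30/360) * 22 * pi
L = 1.833333 * pi
L = 5.76
5.76 in


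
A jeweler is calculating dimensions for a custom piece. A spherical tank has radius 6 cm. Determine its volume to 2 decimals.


Shape: sphere
Radius r = 6 cm
Formula: V = (4/3) * pi * r^3
r^3 = 216
(4/3) * 216 = 288
V = 288 * pi
V = 904.78
904.78 cm^3


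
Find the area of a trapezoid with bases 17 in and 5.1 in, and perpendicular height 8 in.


Shape: trapezoid
Parallel sides a = 17 in, b = 5.1 in; Height h = 8 in
Formula: A = (a + b) * h / 2
a + b = 17 + 5.1 = 22.1
A = 22.1 * 8 / 2
A = 176.8 / 2
A = 88.4
88.4 in^2


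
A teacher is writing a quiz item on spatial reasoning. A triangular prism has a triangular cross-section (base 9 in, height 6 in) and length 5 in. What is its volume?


Shape: triangular prism
Triangle base = 9 in, triangle height = 6 in, prism length L = 5 in
Formula: V = (1/2 * b * h_tri) * L
Cross-section area = 0.5 * 9 * 6 = 27
V = 27 * 5
V = 135
135 in^3


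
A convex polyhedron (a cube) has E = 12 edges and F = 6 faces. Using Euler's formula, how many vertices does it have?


Polyhedron: cube
Euler's formula for convex polyhedra: V - E + F = 2
Given: E = 12 edges and F = 6 faces
Solve for V:
V = 2 + E - F = 2 + 12 - 6 = 8
8 vertices


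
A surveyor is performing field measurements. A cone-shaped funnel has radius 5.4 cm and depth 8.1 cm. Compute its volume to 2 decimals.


Shape: cone
Radius r = 5.4 cm, Height h = 8.1 cm
Formula: V = (1/3) * pi * r^2 * h
r^2 = 29.16
pi * r^2 * h = pi * 29.16 * 8.1 = 236.196 * pi
V = 236.196 * pi / 3
V = 247.34
247.34 cm^3


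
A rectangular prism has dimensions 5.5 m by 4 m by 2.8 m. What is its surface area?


Shape: rectangular prism
l = 5.5 m, w = 4 m, h = 2.8 m
Formula: SA = 2(lw + lh + wh)
lw = 22, lh = 15.4, wh = 11.2
lw + lh + wh = 48.6
SA = 2 * 48.6
SA = 97.2
97.2 m^2


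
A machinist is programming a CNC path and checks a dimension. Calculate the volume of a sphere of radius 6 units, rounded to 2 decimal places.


Shape: sphere
Radius r = 6 units
Formula: V = (4/3) * pi * r^3
r^3 = 216
(4/3) * 216 = 288
V = 288 * pi
V = 904.78
904.78 units^3


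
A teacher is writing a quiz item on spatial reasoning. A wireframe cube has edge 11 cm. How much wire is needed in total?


Shape: cube
Side s = 11 cm
A cube has 12 edges, all equal.
Formula: total edge length = 12 * s
Total = 12 * 11
Total = 132
132 cm


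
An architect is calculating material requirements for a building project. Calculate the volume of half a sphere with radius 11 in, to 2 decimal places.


Shape: hemisphere (half of a sphere)
Radius r = 11 in
Formula: V = (1/2) * (4/3) * pi * r^3 = (2/3) * pi * r^3
r^3 = 1331
(2/3) * 1331 = 887.333333
V = 887.333333 * pi
V = 2787.64
2787.64 in^3


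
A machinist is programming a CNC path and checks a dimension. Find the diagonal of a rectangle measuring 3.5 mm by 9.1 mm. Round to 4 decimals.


Shape: rectangle (diagonal via Pythagoras)
Sides: 3.5 mm and 9.1 mm
Formula: d = sqrt(l^2 + w^2)
l^2 = 12.25, w^2 = 82.81
l^2 + w^2 = 95.06
d = sqrt(95.06)
d = 9.7499
9.7499 mm


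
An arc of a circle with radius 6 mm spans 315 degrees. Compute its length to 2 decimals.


Shape: circular arc
Radius r = 6 mm, Angle = 315 degrees
Formula: L = (angle/360) * 2 * pi * r
2 * pi * r = 12 * pi
L = (315/360) * 12 * pi
L = 10.5 * pi
L = 32.99
32.99 mm


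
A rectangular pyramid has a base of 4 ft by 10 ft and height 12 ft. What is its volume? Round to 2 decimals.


Shape: rectangular pyramid
Base: 4 ft x 10 ft, Height h = 12 ft
Formula: V = (1/3) * base_area * h
base_area = 4 * 10 = 40
base_area * h = 40 * 12 = 480
V = 480 / 3
V = 160
160 ft^3


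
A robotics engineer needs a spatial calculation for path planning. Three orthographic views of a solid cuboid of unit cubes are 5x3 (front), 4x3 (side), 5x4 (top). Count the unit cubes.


Orthographic views of a solid rectangular block:
Front view 5 x 3 -> length = 5, height = 3
Side view 4 x 3 -> width = 4, height = 3 (consistent)
Top view 5 x 4 -> confirms length = 5, width = 4
The block is 5 x 4 x 3.
Total unit cubes = 5 * 4 * 3 = 60
60 unit cubes


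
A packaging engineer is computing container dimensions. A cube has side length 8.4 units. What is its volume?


Shape: cube
Side s = 8.4 units
Formula: V = s^3
V = 8.4 * 8.4 * 8.4
V = 70.56 * 8.4
V = 592.704
592.704 units^3


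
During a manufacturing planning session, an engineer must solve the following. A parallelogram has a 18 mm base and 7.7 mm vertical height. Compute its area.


Shape: parallelogram
Base b = 18 mm, Height h = 7.7 mm
Formula: A = b * h
A = 18 * 7.7
A = 138.6
138.6 mm^2


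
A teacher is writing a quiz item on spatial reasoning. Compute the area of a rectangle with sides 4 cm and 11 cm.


Shape: rectangle
Length l = 4 cm, Width w = 11 cm
Formula: A = l * w
A = 4 * 11
A = 44
44 cm^2


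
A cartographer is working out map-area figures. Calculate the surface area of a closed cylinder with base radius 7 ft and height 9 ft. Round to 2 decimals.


Shape: closed cylinder
Radius r = 7 ft, Height h = 9 ft
Formula: SA = 2*pi*r^2 + 2*pi*r*h = 2*pi*r*(r + h)
r + h = 16
2 * r * (r + h) = 2 * 7 * 16 = 224
SA = 224 * pi
SA = 703.72
703.72 ft^2


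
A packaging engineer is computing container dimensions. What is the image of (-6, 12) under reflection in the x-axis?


Transformation: reflection
Original point: (-6, 12)
Rule for reflection over the x-axis: (x, y) -> (x, -y)
Apply: (-6, 12) -> (-6, -12)
(-6, -12)


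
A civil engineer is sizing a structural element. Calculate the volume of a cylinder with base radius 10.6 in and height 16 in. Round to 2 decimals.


Shape: cylinder
Radius r = 10.6 in, Height h = 16 in
Formula: V = pi * r^2 * h
r^2 = 112.36
V = pi * 112.36 * 16
V = 1797.76 * pi
V = 5647.83
5647.83 in^3


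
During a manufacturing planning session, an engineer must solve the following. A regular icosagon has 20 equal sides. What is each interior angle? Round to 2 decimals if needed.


Shape: regular icosagon (20 sides)
Formula: interior angle = (n - 2) * 180 / n
(n - 2) = 18
(n - 2) * 180 = 3240
angle = 3240 / 20
angle = 162
162 degrees


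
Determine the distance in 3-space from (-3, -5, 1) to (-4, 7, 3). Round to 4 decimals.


3D distance between two points
P1 = (-3, -5, 1), P2 = (-4, 7, 3)
Formula: d = sqrt((x2-x1)^2 + (y2-y1)^2 + (z2-z1)^2)
dx = -4 - -3 = -1
dy = 7 - -5 = 12
dz = 3 - 1 = 2
dx^2 + dy^2 + dz^2 = 1 + 144 + 4 = 149
d = sqrt(149)
d = 12.2066
12.2066 units


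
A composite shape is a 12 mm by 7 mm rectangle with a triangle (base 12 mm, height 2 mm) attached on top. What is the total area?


Composite shape: rectangle + triangle
Rectangle area = 12 * 7 = 84
Triangle area = 0.5 * 12 * 2 = 12
Total = 84 + 12
Total = 96
96 mm^2


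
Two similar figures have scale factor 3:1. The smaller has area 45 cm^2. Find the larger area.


Linear scale factor k = 3
Original area = 45 cm^2
Rule: under a linear scaling by k, areas scale by k^2.
k^2 = 3^2 = 9
New area = 45 * 9
New area = 405
405 cm^2


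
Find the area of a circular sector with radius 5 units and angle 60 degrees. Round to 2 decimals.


Shape: circular sector
Radius r = 5 units, Angle = 60 degrees
Formula: A = (angle/360) * pi * r^2
r^2 = 25
Fraction of circle = 60/360
A = (60/360) * pi * 25
A = 4.166667 * pi
A = 13.09
13.09 units^2


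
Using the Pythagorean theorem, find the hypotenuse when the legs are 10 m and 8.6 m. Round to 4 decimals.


Shape: right triangle
Legs a = 10 m, b = 8.6 m
Formula: c = sqrt(a^2 + b^2)
a^2 = 100, b^2 = 73.96
a^2 + b^2 = 173.96
c = sqrt(173.96)
c = 13.1894
13.1894 m


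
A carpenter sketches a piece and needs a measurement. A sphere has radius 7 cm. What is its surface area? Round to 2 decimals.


Shape: sphere
Radius r = 7 cm
Formula: SA = 4 * pi * r^2
r^2 = 49
SA = 4 * pi * 49
SA = 196 * pi
SA = 615.75
615.75 cm^2


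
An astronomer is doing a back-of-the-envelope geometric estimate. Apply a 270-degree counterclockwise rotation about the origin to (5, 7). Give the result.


Transformation: rotation about the origin
Original point: (5, 7)
Rule for 270 deg counterclockwise: (x, y) -> (y, -x)
Apply: (5, 7) -> (7, -5)
(7, -5)


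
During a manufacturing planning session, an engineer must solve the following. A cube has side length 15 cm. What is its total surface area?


Shape: cube
Side s = 15 cm
A cube has 6 square faces.
Formula: SA = 6 * s^2
s^2 = 225
SA = 6 * 225
SA = 1350
1350 cm^2


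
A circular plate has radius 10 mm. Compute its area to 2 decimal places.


Shape: circle
Radius r = 10 mm
Formula: A = pi * r^2
r^2 = 10^2 = 100
A = pi * 100
A = 314.16
314.16 mm^2


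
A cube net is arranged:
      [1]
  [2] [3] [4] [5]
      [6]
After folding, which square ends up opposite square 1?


Net: cross layout. Take square 3 as the base (bottom).
Fold the four squares in the horizontal row up around 3: 2 -> left, 4 -> right, 5 wraps to the top.
Fold 1 and 6 up from 3: 1 -> back, 6 -> front.
Opposite pairs are therefore: (1, 6), (2, 4), (3, 5).
Face 1 is opposite face 6.
face 6


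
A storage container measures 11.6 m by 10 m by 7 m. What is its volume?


Shape: rectangular prism
l = 11.6 m, w = 10 m, h = 7 m
Formula: V = l * w * h
V = 11.6 * 10 * 7
V = 116 * 7
V = 812
812 m^3


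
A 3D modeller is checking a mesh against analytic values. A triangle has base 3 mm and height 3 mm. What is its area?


Shape: triangle
Base b = 3 mm, Height h = 3 mm
Formula: A = (1/2) * b * h
A = 0.5 * 3 * 3
A = 0.5 * 9
A = 4.5
4.5 mm^2


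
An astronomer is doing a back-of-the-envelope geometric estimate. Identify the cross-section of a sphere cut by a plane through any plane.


Solid: sphere
Cutting plane: through any plane
Visualize the intersection of the plane with the solid's surface.
The boundary of the cut region is a circle.
circle


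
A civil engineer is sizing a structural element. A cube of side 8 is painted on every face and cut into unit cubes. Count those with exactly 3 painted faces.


Large cube: 8 x 8 x 8, cut into unit cubes.
Cubes with 3 painted faces are at the corners. A cube always has 8 corners.
Count = 8
8 unit cubes


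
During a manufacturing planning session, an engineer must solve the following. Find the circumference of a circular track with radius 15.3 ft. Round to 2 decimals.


Shape: circle
Radius r = 15.3 ft
Formula: C = 2 * pi * r
C = 2 * pi * 15.3
C = 30.6 * pi
C = 96.13
96.13 ft


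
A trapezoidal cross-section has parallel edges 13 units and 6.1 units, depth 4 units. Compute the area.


Shape: trapezoid
Parallel sides a = 13 units, b = 6.1 units; Height h = 4 units
Formula: A = (a + b) * h / 2
a + b = 13 + 6.1 = 19.1
A = 19.1 * 4 / 2
A = 76.4 / 2
A = 38.2
38.2 units^2


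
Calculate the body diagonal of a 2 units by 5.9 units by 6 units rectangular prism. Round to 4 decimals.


Shape: rectangular box (space diagonal)
l = 2 units, w = 5.9 units, h = 6 units
Visualize: the diagonal of the base, then a right triangle with that diagonal and the height.
Formula: d = sqrt(l^2 + w^2 + h^2)
l^2 + w^2 + h^2 = 4 + 34.81 + 36 = 74.81
d = sqrt(74.81)
d = 8.6493
8.6493 units
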